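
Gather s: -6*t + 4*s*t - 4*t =4*s*t - 10*t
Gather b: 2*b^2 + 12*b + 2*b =2*b^2 + 14*b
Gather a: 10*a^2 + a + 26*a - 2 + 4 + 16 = 10*a^2 + 27*a + 18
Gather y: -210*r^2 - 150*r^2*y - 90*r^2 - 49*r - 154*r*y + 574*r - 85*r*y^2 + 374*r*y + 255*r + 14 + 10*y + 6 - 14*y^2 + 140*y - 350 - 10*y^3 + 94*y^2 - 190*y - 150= -300*r^2 + 780*r - 10*y^3 + y^2*(80 - 85*r) + y*(-150*r^2 + 220*r - 40) - 480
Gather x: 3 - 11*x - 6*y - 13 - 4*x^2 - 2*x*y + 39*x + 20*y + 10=-4*x^2 + x*(28 - 2*y) + 14*y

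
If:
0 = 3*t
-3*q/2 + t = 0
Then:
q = 0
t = 0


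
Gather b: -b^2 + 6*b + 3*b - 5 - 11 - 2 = -b^2 + 9*b - 18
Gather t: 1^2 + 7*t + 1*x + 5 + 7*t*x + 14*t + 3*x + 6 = t*(7*x + 21) + 4*x + 12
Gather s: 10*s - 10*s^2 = -10*s^2 + 10*s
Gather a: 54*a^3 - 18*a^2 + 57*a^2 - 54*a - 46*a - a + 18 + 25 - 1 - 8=54*a^3 + 39*a^2 - 101*a + 34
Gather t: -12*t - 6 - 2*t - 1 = -14*t - 7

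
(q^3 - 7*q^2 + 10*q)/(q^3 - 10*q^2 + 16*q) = (q - 5)/(q - 8)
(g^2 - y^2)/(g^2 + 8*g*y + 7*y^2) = (g - y)/(g + 7*y)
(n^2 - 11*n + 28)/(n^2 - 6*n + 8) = (n - 7)/(n - 2)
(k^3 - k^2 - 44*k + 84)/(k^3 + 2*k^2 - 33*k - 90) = (k^2 + 5*k - 14)/(k^2 + 8*k + 15)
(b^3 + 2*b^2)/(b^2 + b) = b*(b + 2)/(b + 1)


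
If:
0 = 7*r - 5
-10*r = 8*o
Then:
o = -25/28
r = 5/7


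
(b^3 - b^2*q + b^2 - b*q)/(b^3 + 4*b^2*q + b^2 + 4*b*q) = (b - q)/(b + 4*q)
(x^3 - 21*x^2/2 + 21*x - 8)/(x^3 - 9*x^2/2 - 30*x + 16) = (x - 2)/(x + 4)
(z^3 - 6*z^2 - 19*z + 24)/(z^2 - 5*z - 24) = z - 1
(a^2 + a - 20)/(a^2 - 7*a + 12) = (a + 5)/(a - 3)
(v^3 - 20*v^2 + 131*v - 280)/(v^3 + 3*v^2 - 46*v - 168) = (v^2 - 13*v + 40)/(v^2 + 10*v + 24)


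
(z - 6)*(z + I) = z^2 - 6*z + I*z - 6*I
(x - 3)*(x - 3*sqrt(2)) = x^2 - 3*sqrt(2)*x - 3*x + 9*sqrt(2)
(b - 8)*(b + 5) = b^2 - 3*b - 40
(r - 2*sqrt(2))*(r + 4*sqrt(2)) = r^2 + 2*sqrt(2)*r - 16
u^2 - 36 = (u - 6)*(u + 6)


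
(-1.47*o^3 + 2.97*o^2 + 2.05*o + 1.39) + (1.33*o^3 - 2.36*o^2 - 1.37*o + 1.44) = -0.14*o^3 + 0.61*o^2 + 0.68*o + 2.83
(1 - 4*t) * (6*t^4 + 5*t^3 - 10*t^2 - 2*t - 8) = -24*t^5 - 14*t^4 + 45*t^3 - 2*t^2 + 30*t - 8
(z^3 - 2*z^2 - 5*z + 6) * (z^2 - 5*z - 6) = z^5 - 7*z^4 - z^3 + 43*z^2 - 36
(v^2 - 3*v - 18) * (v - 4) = v^3 - 7*v^2 - 6*v + 72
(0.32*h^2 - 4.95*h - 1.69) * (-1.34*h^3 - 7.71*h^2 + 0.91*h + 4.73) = -0.4288*h^5 + 4.1658*h^4 + 40.7203*h^3 + 10.039*h^2 - 24.9514*h - 7.9937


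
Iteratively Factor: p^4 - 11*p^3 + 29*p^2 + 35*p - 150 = (p - 5)*(p^3 - 6*p^2 - p + 30) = (p - 5)*(p + 2)*(p^2 - 8*p + 15) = (p - 5)^2*(p + 2)*(p - 3)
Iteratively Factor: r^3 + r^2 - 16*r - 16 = (r + 1)*(r^2 - 16) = (r + 1)*(r + 4)*(r - 4)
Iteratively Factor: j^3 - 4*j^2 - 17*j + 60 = (j - 3)*(j^2 - j - 20) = (j - 3)*(j + 4)*(j - 5)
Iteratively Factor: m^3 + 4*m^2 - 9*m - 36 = (m - 3)*(m^2 + 7*m + 12) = (m - 3)*(m + 4)*(m + 3)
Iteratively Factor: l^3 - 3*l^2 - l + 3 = (l - 3)*(l^2 - 1) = (l - 3)*(l - 1)*(l + 1)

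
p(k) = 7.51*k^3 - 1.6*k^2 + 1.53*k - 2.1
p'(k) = 22.53*k^2 - 3.2*k + 1.53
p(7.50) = 3087.66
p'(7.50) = 1244.84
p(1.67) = 30.97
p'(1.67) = 59.02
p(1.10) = 7.64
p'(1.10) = 25.27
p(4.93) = 866.43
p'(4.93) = 533.34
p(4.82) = 809.07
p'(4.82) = 509.53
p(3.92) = 431.69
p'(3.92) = 335.19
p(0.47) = -0.95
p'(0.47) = 5.00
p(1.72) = 34.01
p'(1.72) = 62.68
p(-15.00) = -25731.30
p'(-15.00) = 5118.78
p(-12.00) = -13228.14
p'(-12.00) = 3284.25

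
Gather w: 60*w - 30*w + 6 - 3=30*w + 3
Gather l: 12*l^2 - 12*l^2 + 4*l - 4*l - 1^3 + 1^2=0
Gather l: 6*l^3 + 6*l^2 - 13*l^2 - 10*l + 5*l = 6*l^3 - 7*l^2 - 5*l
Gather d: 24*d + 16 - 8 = 24*d + 8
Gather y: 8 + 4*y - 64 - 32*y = -28*y - 56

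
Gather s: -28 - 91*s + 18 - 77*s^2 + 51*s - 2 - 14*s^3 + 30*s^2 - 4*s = -14*s^3 - 47*s^2 - 44*s - 12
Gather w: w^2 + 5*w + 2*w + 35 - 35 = w^2 + 7*w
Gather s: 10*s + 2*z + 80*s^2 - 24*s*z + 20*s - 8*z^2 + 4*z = 80*s^2 + s*(30 - 24*z) - 8*z^2 + 6*z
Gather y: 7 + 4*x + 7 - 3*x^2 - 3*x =-3*x^2 + x + 14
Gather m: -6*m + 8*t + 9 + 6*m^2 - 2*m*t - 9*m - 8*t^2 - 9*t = 6*m^2 + m*(-2*t - 15) - 8*t^2 - t + 9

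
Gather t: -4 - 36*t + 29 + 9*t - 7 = 18 - 27*t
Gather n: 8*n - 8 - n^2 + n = -n^2 + 9*n - 8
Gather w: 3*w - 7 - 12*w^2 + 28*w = -12*w^2 + 31*w - 7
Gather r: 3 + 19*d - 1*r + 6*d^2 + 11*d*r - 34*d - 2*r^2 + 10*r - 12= 6*d^2 - 15*d - 2*r^2 + r*(11*d + 9) - 9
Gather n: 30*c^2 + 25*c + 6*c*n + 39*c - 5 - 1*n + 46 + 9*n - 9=30*c^2 + 64*c + n*(6*c + 8) + 32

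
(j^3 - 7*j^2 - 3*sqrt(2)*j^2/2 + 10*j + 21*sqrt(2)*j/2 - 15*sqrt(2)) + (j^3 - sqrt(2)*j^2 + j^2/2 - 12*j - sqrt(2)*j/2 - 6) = 2*j^3 - 13*j^2/2 - 5*sqrt(2)*j^2/2 - 2*j + 10*sqrt(2)*j - 15*sqrt(2) - 6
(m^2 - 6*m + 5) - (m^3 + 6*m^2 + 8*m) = -m^3 - 5*m^2 - 14*m + 5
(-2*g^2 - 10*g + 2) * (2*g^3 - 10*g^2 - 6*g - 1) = -4*g^5 + 116*g^3 + 42*g^2 - 2*g - 2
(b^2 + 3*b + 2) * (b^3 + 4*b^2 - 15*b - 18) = b^5 + 7*b^4 - b^3 - 55*b^2 - 84*b - 36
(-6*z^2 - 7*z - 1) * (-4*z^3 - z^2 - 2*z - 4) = 24*z^5 + 34*z^4 + 23*z^3 + 39*z^2 + 30*z + 4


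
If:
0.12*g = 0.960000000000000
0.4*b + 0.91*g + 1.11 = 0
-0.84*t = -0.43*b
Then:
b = -20.98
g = 8.00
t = -10.74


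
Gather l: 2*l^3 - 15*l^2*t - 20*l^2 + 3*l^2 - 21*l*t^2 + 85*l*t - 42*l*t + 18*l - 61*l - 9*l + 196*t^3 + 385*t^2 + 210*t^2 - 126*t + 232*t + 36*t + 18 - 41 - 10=2*l^3 + l^2*(-15*t - 17) + l*(-21*t^2 + 43*t - 52) + 196*t^3 + 595*t^2 + 142*t - 33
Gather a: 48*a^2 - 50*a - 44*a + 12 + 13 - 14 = 48*a^2 - 94*a + 11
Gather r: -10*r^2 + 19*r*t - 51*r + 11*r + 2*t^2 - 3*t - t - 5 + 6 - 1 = -10*r^2 + r*(19*t - 40) + 2*t^2 - 4*t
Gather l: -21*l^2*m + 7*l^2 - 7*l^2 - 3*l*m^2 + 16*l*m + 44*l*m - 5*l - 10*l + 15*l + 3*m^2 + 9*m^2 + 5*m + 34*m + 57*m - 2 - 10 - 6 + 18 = -21*l^2*m + l*(-3*m^2 + 60*m) + 12*m^2 + 96*m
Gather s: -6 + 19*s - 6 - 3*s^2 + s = -3*s^2 + 20*s - 12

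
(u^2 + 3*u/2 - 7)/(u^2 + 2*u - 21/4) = 2*(u - 2)/(2*u - 3)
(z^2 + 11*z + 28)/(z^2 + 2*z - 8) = (z + 7)/(z - 2)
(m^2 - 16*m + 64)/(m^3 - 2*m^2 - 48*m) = (m - 8)/(m*(m + 6))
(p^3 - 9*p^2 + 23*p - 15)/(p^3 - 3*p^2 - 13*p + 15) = (p - 3)/(p + 3)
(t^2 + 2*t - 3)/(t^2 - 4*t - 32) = (-t^2 - 2*t + 3)/(-t^2 + 4*t + 32)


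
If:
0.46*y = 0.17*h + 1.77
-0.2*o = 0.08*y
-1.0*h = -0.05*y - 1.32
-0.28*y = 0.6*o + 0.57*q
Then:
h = 1.54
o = -1.77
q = -0.31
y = 4.42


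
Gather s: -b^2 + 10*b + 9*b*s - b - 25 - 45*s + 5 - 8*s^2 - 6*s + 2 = -b^2 + 9*b - 8*s^2 + s*(9*b - 51) - 18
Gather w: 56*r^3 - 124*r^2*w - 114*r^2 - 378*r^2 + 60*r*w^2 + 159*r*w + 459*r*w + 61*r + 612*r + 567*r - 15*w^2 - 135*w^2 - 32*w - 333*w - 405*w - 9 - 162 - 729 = 56*r^3 - 492*r^2 + 1240*r + w^2*(60*r - 150) + w*(-124*r^2 + 618*r - 770) - 900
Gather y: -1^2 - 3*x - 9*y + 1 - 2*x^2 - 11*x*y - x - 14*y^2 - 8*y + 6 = -2*x^2 - 4*x - 14*y^2 + y*(-11*x - 17) + 6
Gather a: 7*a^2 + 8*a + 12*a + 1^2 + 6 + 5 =7*a^2 + 20*a + 12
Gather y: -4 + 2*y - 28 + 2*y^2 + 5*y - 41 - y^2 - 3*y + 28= y^2 + 4*y - 45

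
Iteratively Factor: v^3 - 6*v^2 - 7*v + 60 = (v + 3)*(v^2 - 9*v + 20) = (v - 4)*(v + 3)*(v - 5)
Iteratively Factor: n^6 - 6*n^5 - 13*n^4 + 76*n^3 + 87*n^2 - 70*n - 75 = (n + 1)*(n^5 - 7*n^4 - 6*n^3 + 82*n^2 + 5*n - 75) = (n - 5)*(n + 1)*(n^4 - 2*n^3 - 16*n^2 + 2*n + 15) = (n - 5)*(n + 1)*(n + 3)*(n^3 - 5*n^2 - n + 5) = (n - 5)^2*(n + 1)*(n + 3)*(n^2 - 1) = (n - 5)^2*(n + 1)^2*(n + 3)*(n - 1)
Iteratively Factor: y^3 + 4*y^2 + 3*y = (y + 3)*(y^2 + y) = y*(y + 3)*(y + 1)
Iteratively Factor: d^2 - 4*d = (d - 4)*(d)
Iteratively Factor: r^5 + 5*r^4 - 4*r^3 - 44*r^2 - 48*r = (r + 4)*(r^4 + r^3 - 8*r^2 - 12*r) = (r - 3)*(r + 4)*(r^3 + 4*r^2 + 4*r) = r*(r - 3)*(r + 4)*(r^2 + 4*r + 4) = r*(r - 3)*(r + 2)*(r + 4)*(r + 2)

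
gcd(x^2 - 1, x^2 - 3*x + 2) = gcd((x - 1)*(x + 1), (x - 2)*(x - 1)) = x - 1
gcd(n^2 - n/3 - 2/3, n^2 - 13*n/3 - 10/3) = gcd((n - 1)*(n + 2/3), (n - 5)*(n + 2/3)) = n + 2/3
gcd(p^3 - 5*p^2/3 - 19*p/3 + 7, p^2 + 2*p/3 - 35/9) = p + 7/3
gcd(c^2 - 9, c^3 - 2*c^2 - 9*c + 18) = c^2 - 9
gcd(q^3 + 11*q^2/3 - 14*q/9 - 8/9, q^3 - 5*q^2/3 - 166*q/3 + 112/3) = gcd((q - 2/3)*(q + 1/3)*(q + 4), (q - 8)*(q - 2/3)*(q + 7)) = q - 2/3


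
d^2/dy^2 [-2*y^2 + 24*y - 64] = -4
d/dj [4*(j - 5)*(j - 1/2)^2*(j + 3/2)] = 16*j^3 - 54*j^2 - 30*j + 53/2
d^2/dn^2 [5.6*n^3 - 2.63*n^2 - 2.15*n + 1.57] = 33.6*n - 5.26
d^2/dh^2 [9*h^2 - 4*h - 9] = 18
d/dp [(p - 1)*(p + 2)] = 2*p + 1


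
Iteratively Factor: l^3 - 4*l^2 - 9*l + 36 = (l + 3)*(l^2 - 7*l + 12) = (l - 4)*(l + 3)*(l - 3)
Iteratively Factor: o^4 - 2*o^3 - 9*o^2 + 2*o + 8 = (o + 1)*(o^3 - 3*o^2 - 6*o + 8) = (o + 1)*(o + 2)*(o^2 - 5*o + 4) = (o - 4)*(o + 1)*(o + 2)*(o - 1)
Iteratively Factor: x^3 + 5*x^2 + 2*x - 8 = (x + 2)*(x^2 + 3*x - 4) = (x + 2)*(x + 4)*(x - 1)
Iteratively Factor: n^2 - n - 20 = (n + 4)*(n - 5)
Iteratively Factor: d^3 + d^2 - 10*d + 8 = (d + 4)*(d^2 - 3*d + 2) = (d - 1)*(d + 4)*(d - 2)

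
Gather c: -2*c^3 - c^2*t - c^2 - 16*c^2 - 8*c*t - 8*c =-2*c^3 + c^2*(-t - 17) + c*(-8*t - 8)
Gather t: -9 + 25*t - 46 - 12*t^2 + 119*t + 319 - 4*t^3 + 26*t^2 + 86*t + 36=-4*t^3 + 14*t^2 + 230*t + 300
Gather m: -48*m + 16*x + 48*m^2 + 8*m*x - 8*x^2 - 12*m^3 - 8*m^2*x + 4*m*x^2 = -12*m^3 + m^2*(48 - 8*x) + m*(4*x^2 + 8*x - 48) - 8*x^2 + 16*x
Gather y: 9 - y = 9 - y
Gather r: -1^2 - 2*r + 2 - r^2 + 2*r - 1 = -r^2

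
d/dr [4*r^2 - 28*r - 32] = 8*r - 28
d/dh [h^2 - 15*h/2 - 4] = 2*h - 15/2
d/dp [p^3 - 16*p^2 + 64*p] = 3*p^2 - 32*p + 64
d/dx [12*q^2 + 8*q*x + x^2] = 8*q + 2*x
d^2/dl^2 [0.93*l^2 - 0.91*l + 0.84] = 1.86000000000000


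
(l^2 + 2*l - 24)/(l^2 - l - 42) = (l - 4)/(l - 7)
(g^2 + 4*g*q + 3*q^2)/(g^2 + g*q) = (g + 3*q)/g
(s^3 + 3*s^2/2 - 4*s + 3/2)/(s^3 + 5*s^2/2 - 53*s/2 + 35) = (2*s^3 + 3*s^2 - 8*s + 3)/(2*s^3 + 5*s^2 - 53*s + 70)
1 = 1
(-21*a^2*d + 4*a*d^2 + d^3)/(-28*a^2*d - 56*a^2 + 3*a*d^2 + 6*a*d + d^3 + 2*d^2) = d*(3*a - d)/(4*a*d + 8*a - d^2 - 2*d)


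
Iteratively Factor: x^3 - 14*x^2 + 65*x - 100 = (x - 4)*(x^2 - 10*x + 25) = (x - 5)*(x - 4)*(x - 5)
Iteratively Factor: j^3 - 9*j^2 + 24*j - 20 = (j - 2)*(j^2 - 7*j + 10) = (j - 5)*(j - 2)*(j - 2)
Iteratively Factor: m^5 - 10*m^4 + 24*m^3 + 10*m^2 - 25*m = (m + 1)*(m^4 - 11*m^3 + 35*m^2 - 25*m) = m*(m + 1)*(m^3 - 11*m^2 + 35*m - 25) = m*(m - 5)*(m + 1)*(m^2 - 6*m + 5) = m*(m - 5)*(m - 1)*(m + 1)*(m - 5)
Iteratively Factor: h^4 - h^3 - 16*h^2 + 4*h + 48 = (h + 2)*(h^3 - 3*h^2 - 10*h + 24) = (h - 4)*(h + 2)*(h^2 + h - 6) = (h - 4)*(h + 2)*(h + 3)*(h - 2)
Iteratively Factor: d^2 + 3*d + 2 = (d + 2)*(d + 1)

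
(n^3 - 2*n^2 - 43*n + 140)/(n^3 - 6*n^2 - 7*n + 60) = (n + 7)/(n + 3)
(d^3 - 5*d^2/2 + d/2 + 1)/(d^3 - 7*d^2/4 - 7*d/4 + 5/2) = 2*(2*d + 1)/(4*d + 5)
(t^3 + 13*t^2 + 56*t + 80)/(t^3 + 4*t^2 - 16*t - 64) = (t + 5)/(t - 4)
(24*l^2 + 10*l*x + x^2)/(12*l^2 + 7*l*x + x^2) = (6*l + x)/(3*l + x)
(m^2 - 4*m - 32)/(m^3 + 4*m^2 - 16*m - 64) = (m - 8)/(m^2 - 16)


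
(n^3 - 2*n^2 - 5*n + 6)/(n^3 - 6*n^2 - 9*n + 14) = (n - 3)/(n - 7)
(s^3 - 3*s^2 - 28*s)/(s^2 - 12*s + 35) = s*(s + 4)/(s - 5)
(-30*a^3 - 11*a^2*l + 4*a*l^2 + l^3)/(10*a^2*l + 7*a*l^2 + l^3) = (-3*a + l)/l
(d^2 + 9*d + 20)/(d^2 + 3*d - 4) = (d + 5)/(d - 1)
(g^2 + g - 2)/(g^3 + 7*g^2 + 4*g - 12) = 1/(g + 6)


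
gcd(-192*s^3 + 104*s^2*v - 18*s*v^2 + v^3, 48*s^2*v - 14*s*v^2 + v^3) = 48*s^2 - 14*s*v + v^2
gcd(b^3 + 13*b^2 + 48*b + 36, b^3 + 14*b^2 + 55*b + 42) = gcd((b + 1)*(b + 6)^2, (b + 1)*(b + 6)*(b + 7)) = b^2 + 7*b + 6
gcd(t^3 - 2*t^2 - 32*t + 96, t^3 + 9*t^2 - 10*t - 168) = t^2 + 2*t - 24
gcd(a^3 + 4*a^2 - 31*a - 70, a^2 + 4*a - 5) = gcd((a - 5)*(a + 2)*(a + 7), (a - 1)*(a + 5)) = 1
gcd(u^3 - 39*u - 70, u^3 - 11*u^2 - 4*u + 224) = u - 7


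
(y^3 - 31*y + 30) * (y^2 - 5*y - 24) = y^5 - 5*y^4 - 55*y^3 + 185*y^2 + 594*y - 720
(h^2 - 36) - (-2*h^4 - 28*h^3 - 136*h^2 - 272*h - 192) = 2*h^4 + 28*h^3 + 137*h^2 + 272*h + 156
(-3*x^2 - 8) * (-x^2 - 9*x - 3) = 3*x^4 + 27*x^3 + 17*x^2 + 72*x + 24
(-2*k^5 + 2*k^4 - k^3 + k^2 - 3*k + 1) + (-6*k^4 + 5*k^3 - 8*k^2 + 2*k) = -2*k^5 - 4*k^4 + 4*k^3 - 7*k^2 - k + 1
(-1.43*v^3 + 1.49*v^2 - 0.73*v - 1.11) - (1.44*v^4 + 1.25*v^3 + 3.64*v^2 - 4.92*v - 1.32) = -1.44*v^4 - 2.68*v^3 - 2.15*v^2 + 4.19*v + 0.21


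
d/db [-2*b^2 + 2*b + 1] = 2 - 4*b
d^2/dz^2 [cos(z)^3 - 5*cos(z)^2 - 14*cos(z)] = 53*cos(z)/4 + 10*cos(2*z) - 9*cos(3*z)/4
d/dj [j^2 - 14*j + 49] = 2*j - 14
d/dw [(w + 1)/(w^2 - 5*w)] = (-w^2 - 2*w + 5)/(w^2*(w^2 - 10*w + 25))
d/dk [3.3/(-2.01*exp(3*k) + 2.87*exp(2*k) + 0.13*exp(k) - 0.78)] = (19.899*exp(2*k) - 18.942*exp(k) - 0.429)*exp(k)/(2.01*exp(3*k) - 2.87*exp(2*k) - 0.13*exp(k) + 0.78)^2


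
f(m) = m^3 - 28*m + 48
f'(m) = 3*m^2 - 28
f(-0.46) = 60.78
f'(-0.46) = -27.37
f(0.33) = 38.80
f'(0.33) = -27.67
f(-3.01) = 105.01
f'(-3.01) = -0.82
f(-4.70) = 75.78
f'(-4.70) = 38.27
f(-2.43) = 101.69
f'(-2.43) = -10.29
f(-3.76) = 100.12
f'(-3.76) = 14.41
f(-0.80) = 69.89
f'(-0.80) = -26.08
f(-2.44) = 101.79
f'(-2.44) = -10.14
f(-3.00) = 105.00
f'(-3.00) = -1.00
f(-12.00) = -1344.00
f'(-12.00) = 404.00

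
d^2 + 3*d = d*(d + 3)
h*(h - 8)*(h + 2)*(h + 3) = h^4 - 3*h^3 - 34*h^2 - 48*h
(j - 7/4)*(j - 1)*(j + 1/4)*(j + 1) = j^4 - 3*j^3/2 - 23*j^2/16 + 3*j/2 + 7/16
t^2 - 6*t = t*(t - 6)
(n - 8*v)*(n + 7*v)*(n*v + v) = n^3*v - n^2*v^2 + n^2*v - 56*n*v^3 - n*v^2 - 56*v^3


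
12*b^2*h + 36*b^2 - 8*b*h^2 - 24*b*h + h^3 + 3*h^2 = (-6*b + h)*(-2*b + h)*(h + 3)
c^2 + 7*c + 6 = (c + 1)*(c + 6)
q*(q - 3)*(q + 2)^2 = q^4 + q^3 - 8*q^2 - 12*q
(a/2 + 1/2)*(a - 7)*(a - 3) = a^3/2 - 9*a^2/2 + 11*a/2 + 21/2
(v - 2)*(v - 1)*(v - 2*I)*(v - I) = v^4 - 3*v^3 - 3*I*v^3 + 9*I*v^2 + 6*v - 6*I*v - 4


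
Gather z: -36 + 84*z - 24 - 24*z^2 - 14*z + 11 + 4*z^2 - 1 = -20*z^2 + 70*z - 50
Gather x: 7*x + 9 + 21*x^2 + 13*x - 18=21*x^2 + 20*x - 9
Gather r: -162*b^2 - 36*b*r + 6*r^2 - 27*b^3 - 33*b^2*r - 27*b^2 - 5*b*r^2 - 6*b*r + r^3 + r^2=-27*b^3 - 189*b^2 + r^3 + r^2*(7 - 5*b) + r*(-33*b^2 - 42*b)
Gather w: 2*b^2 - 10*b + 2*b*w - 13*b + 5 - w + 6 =2*b^2 - 23*b + w*(2*b - 1) + 11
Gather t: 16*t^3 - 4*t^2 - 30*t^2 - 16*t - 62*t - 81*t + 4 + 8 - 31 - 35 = 16*t^3 - 34*t^2 - 159*t - 54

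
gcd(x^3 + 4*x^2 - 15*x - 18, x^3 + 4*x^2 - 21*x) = x - 3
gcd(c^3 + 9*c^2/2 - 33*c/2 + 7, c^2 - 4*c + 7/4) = c - 1/2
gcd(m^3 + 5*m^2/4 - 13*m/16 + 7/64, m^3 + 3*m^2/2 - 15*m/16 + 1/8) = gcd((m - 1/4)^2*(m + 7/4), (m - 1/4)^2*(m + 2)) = m^2 - m/2 + 1/16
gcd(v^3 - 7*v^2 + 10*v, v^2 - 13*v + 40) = v - 5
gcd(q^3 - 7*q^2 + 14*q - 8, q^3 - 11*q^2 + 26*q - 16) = q^2 - 3*q + 2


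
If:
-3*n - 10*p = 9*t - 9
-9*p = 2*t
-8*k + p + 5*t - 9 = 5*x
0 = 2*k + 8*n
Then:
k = -1220*x/1823 - 648/1823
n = 305*x/1823 + 162/1823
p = 30*x/1823 - 522/1823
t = 2349/1823 - 135*x/1823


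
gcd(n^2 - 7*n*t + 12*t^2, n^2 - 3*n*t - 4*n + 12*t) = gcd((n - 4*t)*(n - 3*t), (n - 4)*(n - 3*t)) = -n + 3*t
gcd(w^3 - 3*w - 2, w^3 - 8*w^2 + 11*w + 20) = w + 1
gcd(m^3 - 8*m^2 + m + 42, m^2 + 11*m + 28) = 1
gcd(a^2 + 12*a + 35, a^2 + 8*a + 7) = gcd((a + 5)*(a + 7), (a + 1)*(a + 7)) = a + 7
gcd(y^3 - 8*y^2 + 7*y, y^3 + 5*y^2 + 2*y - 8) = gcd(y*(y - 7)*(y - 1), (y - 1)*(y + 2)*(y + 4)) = y - 1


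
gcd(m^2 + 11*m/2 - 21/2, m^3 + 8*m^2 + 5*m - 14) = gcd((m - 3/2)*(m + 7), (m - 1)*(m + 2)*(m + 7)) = m + 7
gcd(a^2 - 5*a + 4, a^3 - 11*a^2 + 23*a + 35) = 1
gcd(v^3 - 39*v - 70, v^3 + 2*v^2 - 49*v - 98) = v^2 - 5*v - 14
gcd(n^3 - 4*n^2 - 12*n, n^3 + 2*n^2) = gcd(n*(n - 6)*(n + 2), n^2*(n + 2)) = n^2 + 2*n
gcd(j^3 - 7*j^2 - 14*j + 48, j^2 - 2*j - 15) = j + 3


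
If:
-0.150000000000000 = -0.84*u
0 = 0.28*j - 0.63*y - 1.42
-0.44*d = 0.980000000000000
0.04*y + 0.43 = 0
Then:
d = -2.23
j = -19.12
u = 0.18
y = -10.75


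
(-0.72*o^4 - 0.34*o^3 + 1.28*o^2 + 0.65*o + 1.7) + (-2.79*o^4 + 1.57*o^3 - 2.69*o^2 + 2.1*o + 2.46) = -3.51*o^4 + 1.23*o^3 - 1.41*o^2 + 2.75*o + 4.16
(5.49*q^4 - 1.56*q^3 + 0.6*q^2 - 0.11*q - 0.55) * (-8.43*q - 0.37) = -46.2807*q^5 + 11.1195*q^4 - 4.4808*q^3 + 0.7053*q^2 + 4.6772*q + 0.2035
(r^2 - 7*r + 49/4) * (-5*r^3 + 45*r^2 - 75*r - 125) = -5*r^5 + 80*r^4 - 1805*r^3/4 + 3805*r^2/4 - 175*r/4 - 6125/4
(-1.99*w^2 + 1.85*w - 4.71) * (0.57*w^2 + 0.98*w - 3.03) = -1.1343*w^4 - 0.8957*w^3 + 5.158*w^2 - 10.2213*w + 14.2713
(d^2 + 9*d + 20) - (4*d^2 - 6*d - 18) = -3*d^2 + 15*d + 38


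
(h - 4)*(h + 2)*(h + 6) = h^3 + 4*h^2 - 20*h - 48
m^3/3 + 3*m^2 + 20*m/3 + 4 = (m/3 + 1/3)*(m + 2)*(m + 6)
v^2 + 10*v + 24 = (v + 4)*(v + 6)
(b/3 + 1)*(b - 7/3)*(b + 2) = b^3/3 + 8*b^2/9 - 17*b/9 - 14/3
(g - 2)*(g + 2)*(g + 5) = g^3 + 5*g^2 - 4*g - 20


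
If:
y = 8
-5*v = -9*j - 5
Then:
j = 5*v/9 - 5/9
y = 8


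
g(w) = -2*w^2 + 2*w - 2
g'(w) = 2 - 4*w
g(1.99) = -5.94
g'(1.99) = -5.96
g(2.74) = -11.54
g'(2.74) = -8.96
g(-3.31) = -30.53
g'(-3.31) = 15.24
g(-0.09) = -2.20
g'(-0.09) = 2.36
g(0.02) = -1.96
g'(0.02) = 1.92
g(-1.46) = -9.18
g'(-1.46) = 7.84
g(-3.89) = -40.04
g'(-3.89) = 17.56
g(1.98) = -5.88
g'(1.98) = -5.92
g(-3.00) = -26.00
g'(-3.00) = 14.00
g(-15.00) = -482.00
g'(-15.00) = 62.00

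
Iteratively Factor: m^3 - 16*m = (m - 4)*(m^2 + 4*m) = m*(m - 4)*(m + 4)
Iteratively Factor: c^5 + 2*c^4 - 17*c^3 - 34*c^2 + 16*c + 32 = (c + 2)*(c^4 - 17*c^2 + 16) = (c - 4)*(c + 2)*(c^3 + 4*c^2 - c - 4) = (c - 4)*(c - 1)*(c + 2)*(c^2 + 5*c + 4) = (c - 4)*(c - 1)*(c + 1)*(c + 2)*(c + 4)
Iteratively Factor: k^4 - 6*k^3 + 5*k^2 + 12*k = (k)*(k^3 - 6*k^2 + 5*k + 12) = k*(k - 4)*(k^2 - 2*k - 3) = k*(k - 4)*(k + 1)*(k - 3)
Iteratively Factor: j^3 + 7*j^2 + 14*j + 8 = (j + 4)*(j^2 + 3*j + 2) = (j + 2)*(j + 4)*(j + 1)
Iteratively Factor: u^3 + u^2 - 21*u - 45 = (u + 3)*(u^2 - 2*u - 15) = (u - 5)*(u + 3)*(u + 3)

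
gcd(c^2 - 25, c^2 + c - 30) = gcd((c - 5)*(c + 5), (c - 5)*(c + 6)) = c - 5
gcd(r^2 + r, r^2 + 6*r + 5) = r + 1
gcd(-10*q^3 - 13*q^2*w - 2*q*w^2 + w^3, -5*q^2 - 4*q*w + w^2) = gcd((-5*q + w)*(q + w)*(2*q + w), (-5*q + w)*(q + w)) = 5*q^2 + 4*q*w - w^2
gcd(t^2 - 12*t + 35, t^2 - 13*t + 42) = t - 7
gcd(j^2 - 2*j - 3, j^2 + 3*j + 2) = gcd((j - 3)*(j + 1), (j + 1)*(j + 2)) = j + 1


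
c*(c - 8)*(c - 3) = c^3 - 11*c^2 + 24*c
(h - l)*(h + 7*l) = h^2 + 6*h*l - 7*l^2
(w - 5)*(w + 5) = w^2 - 25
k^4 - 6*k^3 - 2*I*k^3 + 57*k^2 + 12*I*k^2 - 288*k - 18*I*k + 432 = (k - 3)^2*(k - 8*I)*(k + 6*I)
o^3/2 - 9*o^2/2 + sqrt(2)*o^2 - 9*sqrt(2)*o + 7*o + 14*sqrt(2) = (o/2 + sqrt(2))*(o - 7)*(o - 2)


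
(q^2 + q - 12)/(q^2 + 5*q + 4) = (q - 3)/(q + 1)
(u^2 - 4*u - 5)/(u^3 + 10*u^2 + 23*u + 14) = (u - 5)/(u^2 + 9*u + 14)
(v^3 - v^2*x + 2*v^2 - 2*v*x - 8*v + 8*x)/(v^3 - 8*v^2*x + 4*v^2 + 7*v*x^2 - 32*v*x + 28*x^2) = (2 - v)/(-v + 7*x)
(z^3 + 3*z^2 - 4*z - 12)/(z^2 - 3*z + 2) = (z^2 + 5*z + 6)/(z - 1)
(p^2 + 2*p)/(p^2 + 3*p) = (p + 2)/(p + 3)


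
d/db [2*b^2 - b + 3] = 4*b - 1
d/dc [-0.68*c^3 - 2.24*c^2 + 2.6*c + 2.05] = -2.04*c^2 - 4.48*c + 2.6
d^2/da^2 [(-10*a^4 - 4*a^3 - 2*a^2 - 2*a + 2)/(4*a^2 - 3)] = 4*(-80*a^6 + 180*a^4 - 40*a^3 - 258*a^2 - 90*a + 3)/(64*a^6 - 144*a^4 + 108*a^2 - 27)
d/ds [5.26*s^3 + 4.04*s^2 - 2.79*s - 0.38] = 15.78*s^2 + 8.08*s - 2.79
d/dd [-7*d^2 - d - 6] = -14*d - 1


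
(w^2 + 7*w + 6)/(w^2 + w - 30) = (w + 1)/(w - 5)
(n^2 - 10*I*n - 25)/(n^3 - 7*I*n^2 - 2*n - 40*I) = (n - 5*I)/(n^2 - 2*I*n + 8)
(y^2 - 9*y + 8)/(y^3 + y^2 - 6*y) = (y^2 - 9*y + 8)/(y*(y^2 + y - 6))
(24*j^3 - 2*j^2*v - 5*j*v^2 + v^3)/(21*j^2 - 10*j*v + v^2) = (-8*j^2 - 2*j*v + v^2)/(-7*j + v)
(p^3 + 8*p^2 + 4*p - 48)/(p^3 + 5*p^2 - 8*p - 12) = (p + 4)/(p + 1)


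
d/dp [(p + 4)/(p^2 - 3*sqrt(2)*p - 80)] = (p^2 - 3*sqrt(2)*p - (p + 4)*(2*p - 3*sqrt(2)) - 80)/(-p^2 + 3*sqrt(2)*p + 80)^2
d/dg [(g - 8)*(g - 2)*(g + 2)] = 3*g^2 - 16*g - 4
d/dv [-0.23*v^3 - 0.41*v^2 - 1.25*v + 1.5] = -0.69*v^2 - 0.82*v - 1.25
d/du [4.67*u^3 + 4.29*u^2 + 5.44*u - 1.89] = 14.01*u^2 + 8.58*u + 5.44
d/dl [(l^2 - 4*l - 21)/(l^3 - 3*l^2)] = (-l^3 + 8*l^2 + 51*l - 126)/(l^3*(l^2 - 6*l + 9))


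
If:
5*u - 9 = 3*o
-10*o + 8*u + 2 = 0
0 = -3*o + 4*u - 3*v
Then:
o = 41/13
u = 48/13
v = 23/13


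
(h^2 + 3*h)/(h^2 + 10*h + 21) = h/(h + 7)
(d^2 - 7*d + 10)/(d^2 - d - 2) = (d - 5)/(d + 1)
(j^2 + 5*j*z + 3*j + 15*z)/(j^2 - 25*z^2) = (-j - 3)/(-j + 5*z)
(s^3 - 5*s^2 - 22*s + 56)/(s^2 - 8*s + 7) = (s^2 + 2*s - 8)/(s - 1)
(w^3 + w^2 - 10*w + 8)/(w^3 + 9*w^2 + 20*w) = (w^2 - 3*w + 2)/(w*(w + 5))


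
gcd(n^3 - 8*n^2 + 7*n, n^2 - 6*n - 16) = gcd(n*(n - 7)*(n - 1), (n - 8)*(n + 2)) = 1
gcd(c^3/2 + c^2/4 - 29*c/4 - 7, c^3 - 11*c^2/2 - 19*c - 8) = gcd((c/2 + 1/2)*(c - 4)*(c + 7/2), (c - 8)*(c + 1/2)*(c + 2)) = 1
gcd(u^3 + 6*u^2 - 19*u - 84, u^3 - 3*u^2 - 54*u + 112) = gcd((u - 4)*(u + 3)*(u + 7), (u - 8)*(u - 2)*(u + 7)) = u + 7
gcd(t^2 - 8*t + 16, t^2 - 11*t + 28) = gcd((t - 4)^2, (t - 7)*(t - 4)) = t - 4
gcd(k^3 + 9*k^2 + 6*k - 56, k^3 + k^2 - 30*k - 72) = k + 4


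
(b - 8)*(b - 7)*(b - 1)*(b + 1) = b^4 - 15*b^3 + 55*b^2 + 15*b - 56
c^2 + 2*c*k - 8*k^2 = (c - 2*k)*(c + 4*k)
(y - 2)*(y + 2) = y^2 - 4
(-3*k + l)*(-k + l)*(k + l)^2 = 3*k^4 + 2*k^3*l - 4*k^2*l^2 - 2*k*l^3 + l^4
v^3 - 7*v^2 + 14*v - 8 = (v - 4)*(v - 2)*(v - 1)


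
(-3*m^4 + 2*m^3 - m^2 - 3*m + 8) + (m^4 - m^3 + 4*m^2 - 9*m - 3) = -2*m^4 + m^3 + 3*m^2 - 12*m + 5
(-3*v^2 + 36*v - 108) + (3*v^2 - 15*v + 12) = 21*v - 96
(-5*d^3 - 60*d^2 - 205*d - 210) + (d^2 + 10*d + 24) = -5*d^3 - 59*d^2 - 195*d - 186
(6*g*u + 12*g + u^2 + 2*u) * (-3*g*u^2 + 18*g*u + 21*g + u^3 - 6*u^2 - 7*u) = -18*g^2*u^3 + 72*g^2*u^2 + 342*g^2*u + 252*g^2 + 3*g*u^4 - 12*g*u^3 - 57*g*u^2 - 42*g*u + u^5 - 4*u^4 - 19*u^3 - 14*u^2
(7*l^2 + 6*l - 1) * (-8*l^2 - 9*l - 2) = -56*l^4 - 111*l^3 - 60*l^2 - 3*l + 2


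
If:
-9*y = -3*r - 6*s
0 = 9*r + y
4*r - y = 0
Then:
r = 0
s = 0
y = 0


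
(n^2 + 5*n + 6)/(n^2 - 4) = (n + 3)/(n - 2)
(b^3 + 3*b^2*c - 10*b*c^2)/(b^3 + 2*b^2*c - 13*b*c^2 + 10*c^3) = b/(b - c)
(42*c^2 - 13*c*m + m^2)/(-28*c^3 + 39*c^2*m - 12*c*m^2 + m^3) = (-6*c + m)/(4*c^2 - 5*c*m + m^2)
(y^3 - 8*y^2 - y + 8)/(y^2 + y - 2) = (y^2 - 7*y - 8)/(y + 2)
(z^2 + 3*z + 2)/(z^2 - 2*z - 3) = (z + 2)/(z - 3)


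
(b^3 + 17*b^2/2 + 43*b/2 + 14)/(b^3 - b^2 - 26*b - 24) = (b + 7/2)/(b - 6)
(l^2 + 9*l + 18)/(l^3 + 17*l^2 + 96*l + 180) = (l + 3)/(l^2 + 11*l + 30)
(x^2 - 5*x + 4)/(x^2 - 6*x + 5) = (x - 4)/(x - 5)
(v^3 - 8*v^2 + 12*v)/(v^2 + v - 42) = v*(v - 2)/(v + 7)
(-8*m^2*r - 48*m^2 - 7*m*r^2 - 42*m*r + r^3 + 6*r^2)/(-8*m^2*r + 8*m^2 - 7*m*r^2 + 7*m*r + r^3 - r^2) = (r + 6)/(r - 1)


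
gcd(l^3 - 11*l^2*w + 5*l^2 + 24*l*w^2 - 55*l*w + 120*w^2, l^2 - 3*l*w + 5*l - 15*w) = -l^2 + 3*l*w - 5*l + 15*w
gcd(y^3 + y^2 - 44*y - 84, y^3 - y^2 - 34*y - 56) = y^2 - 5*y - 14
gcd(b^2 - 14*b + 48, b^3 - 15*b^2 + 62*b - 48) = b^2 - 14*b + 48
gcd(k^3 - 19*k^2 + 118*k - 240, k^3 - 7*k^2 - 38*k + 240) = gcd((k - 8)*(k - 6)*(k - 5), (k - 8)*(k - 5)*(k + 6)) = k^2 - 13*k + 40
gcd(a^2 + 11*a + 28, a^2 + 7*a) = a + 7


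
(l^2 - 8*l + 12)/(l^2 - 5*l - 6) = (l - 2)/(l + 1)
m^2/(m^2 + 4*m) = m/(m + 4)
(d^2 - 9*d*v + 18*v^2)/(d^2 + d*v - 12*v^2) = (d - 6*v)/(d + 4*v)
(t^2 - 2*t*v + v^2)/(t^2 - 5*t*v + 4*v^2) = (t - v)/(t - 4*v)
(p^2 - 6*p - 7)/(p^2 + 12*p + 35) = (p^2 - 6*p - 7)/(p^2 + 12*p + 35)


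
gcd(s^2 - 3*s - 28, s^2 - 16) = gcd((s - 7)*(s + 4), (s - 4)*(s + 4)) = s + 4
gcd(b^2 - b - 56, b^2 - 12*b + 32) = b - 8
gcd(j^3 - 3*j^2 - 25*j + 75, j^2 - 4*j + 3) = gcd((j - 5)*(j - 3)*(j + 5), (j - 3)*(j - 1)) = j - 3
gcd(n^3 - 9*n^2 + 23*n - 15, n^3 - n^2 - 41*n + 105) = n^2 - 8*n + 15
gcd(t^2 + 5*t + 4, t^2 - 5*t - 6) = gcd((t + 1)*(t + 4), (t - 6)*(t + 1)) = t + 1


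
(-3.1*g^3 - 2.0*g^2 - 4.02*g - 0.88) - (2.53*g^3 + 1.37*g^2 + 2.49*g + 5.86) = -5.63*g^3 - 3.37*g^2 - 6.51*g - 6.74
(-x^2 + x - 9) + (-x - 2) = -x^2 - 11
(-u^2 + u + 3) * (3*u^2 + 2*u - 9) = -3*u^4 + u^3 + 20*u^2 - 3*u - 27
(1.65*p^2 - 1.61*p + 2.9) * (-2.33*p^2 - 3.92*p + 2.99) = -3.8445*p^4 - 2.7167*p^3 + 4.4877*p^2 - 16.1819*p + 8.671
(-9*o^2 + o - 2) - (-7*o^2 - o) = -2*o^2 + 2*o - 2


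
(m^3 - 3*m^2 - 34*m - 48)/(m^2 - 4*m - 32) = (m^2 + 5*m + 6)/(m + 4)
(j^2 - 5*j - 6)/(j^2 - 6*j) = (j + 1)/j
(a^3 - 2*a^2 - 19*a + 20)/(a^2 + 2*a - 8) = (a^2 - 6*a + 5)/(a - 2)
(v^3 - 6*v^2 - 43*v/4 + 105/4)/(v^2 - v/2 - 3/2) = (2*v^2 - 9*v - 35)/(2*(v + 1))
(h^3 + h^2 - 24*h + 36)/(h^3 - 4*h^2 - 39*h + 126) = (h - 2)/(h - 7)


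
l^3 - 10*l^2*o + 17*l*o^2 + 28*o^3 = (l - 7*o)*(l - 4*o)*(l + o)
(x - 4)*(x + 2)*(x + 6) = x^3 + 4*x^2 - 20*x - 48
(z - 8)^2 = z^2 - 16*z + 64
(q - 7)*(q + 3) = q^2 - 4*q - 21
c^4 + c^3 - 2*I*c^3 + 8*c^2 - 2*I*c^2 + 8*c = c*(c + 1)*(c - 4*I)*(c + 2*I)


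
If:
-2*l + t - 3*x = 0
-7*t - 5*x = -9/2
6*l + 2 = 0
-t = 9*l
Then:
No Solution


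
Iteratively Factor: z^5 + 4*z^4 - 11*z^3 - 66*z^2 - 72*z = (z + 3)*(z^4 + z^3 - 14*z^2 - 24*z) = (z + 3)^2*(z^3 - 2*z^2 - 8*z) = (z + 2)*(z + 3)^2*(z^2 - 4*z) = z*(z + 2)*(z + 3)^2*(z - 4)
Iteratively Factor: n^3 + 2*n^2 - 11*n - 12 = (n - 3)*(n^2 + 5*n + 4) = (n - 3)*(n + 4)*(n + 1)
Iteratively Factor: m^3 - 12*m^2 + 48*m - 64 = (m - 4)*(m^2 - 8*m + 16) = (m - 4)^2*(m - 4)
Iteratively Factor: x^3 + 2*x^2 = (x)*(x^2 + 2*x) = x^2*(x + 2)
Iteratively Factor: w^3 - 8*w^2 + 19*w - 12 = (w - 3)*(w^2 - 5*w + 4) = (w - 4)*(w - 3)*(w - 1)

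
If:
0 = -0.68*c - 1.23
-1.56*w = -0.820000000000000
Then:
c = -1.81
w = 0.53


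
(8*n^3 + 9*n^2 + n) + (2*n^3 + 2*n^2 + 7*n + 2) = 10*n^3 + 11*n^2 + 8*n + 2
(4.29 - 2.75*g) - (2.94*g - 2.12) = 6.41 - 5.69*g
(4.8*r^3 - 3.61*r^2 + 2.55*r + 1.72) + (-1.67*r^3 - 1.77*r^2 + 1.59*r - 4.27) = 3.13*r^3 - 5.38*r^2 + 4.14*r - 2.55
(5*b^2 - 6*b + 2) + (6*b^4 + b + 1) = 6*b^4 + 5*b^2 - 5*b + 3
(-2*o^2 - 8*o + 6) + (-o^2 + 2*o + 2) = -3*o^2 - 6*o + 8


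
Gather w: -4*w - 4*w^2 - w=-4*w^2 - 5*w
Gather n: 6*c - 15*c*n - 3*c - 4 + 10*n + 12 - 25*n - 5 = 3*c + n*(-15*c - 15) + 3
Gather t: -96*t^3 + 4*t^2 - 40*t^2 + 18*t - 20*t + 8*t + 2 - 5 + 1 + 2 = -96*t^3 - 36*t^2 + 6*t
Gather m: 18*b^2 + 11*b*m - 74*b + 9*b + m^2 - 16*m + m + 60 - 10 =18*b^2 - 65*b + m^2 + m*(11*b - 15) + 50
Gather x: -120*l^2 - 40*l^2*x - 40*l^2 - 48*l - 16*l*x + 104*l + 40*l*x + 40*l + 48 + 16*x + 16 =-160*l^2 + 96*l + x*(-40*l^2 + 24*l + 16) + 64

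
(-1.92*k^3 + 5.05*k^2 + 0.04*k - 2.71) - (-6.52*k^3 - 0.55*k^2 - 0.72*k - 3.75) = 4.6*k^3 + 5.6*k^2 + 0.76*k + 1.04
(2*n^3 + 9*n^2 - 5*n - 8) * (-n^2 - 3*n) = -2*n^5 - 15*n^4 - 22*n^3 + 23*n^2 + 24*n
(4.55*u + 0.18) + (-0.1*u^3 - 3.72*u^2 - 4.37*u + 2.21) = -0.1*u^3 - 3.72*u^2 + 0.18*u + 2.39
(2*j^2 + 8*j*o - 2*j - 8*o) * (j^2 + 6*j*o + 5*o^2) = 2*j^4 + 20*j^3*o - 2*j^3 + 58*j^2*o^2 - 20*j^2*o + 40*j*o^3 - 58*j*o^2 - 40*o^3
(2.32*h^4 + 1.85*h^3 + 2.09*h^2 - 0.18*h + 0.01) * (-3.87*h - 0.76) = -8.9784*h^5 - 8.9227*h^4 - 9.4943*h^3 - 0.8918*h^2 + 0.0981*h - 0.0076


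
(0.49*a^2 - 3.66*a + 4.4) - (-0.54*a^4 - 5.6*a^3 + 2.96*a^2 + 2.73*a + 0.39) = 0.54*a^4 + 5.6*a^3 - 2.47*a^2 - 6.39*a + 4.01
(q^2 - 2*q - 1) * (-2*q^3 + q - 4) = -2*q^5 + 4*q^4 + 3*q^3 - 6*q^2 + 7*q + 4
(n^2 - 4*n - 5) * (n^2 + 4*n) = n^4 - 21*n^2 - 20*n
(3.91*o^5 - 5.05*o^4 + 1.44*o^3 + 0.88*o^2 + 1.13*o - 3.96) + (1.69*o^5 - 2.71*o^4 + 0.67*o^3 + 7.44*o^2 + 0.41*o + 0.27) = 5.6*o^5 - 7.76*o^4 + 2.11*o^3 + 8.32*o^2 + 1.54*o - 3.69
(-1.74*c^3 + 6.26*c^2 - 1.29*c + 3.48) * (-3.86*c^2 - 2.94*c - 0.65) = 6.7164*c^5 - 19.048*c^4 - 12.294*c^3 - 13.7092*c^2 - 9.3927*c - 2.262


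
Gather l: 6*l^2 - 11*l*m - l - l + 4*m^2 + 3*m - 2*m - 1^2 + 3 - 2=6*l^2 + l*(-11*m - 2) + 4*m^2 + m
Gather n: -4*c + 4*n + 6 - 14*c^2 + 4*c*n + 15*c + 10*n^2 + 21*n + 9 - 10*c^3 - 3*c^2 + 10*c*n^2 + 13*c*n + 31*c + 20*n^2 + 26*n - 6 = -10*c^3 - 17*c^2 + 42*c + n^2*(10*c + 30) + n*(17*c + 51) + 9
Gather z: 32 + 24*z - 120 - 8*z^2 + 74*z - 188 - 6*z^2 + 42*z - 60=-14*z^2 + 140*z - 336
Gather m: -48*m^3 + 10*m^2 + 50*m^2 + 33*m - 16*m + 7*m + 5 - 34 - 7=-48*m^3 + 60*m^2 + 24*m - 36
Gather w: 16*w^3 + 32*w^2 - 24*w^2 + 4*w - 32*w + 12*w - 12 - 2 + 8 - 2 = 16*w^3 + 8*w^2 - 16*w - 8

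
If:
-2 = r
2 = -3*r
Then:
No Solution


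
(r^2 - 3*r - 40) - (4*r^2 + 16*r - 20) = -3*r^2 - 19*r - 20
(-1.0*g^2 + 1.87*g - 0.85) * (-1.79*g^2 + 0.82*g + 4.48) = 1.79*g^4 - 4.1673*g^3 - 1.4251*g^2 + 7.6806*g - 3.808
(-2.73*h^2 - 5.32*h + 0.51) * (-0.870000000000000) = 2.3751*h^2 + 4.6284*h - 0.4437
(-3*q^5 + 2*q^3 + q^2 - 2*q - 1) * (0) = 0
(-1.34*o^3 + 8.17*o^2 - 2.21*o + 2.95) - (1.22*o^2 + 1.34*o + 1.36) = -1.34*o^3 + 6.95*o^2 - 3.55*o + 1.59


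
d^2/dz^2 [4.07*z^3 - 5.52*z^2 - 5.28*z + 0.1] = 24.42*z - 11.04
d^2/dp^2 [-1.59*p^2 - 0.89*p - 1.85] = -3.18000000000000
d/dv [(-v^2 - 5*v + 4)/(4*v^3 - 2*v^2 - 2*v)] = (v^4 + 10*v^3 - 14*v^2 + 4*v + 2)/(v^2*(4*v^4 - 4*v^3 - 3*v^2 + 2*v + 1))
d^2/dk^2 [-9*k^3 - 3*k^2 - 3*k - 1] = -54*k - 6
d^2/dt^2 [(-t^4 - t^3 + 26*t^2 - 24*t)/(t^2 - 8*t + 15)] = 2*(-t^6 + 24*t^5 - 237*t^4 + 1095*t^3 - 2160*t^2 + 405*t + 2970)/(t^6 - 24*t^5 + 237*t^4 - 1232*t^3 + 3555*t^2 - 5400*t + 3375)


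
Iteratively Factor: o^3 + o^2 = (o + 1)*(o^2) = o*(o + 1)*(o)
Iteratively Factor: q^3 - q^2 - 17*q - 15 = (q - 5)*(q^2 + 4*q + 3) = (q - 5)*(q + 3)*(q + 1)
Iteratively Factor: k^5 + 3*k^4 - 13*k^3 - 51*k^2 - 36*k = (k + 3)*(k^4 - 13*k^2 - 12*k) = (k + 1)*(k + 3)*(k^3 - k^2 - 12*k) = (k + 1)*(k + 3)^2*(k^2 - 4*k) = (k - 4)*(k + 1)*(k + 3)^2*(k)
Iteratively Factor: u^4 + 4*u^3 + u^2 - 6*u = (u - 1)*(u^3 + 5*u^2 + 6*u) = (u - 1)*(u + 3)*(u^2 + 2*u) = u*(u - 1)*(u + 3)*(u + 2)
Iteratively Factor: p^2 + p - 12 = (p + 4)*(p - 3)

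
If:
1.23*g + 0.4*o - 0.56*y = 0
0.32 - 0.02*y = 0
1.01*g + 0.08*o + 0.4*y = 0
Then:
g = -10.72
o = 55.37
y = 16.00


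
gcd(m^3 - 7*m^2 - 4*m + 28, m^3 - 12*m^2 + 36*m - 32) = m - 2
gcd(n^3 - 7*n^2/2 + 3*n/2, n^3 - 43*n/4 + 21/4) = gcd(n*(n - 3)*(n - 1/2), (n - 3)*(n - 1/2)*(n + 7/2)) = n^2 - 7*n/2 + 3/2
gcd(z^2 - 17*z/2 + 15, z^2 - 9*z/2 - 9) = z - 6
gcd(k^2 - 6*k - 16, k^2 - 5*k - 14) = k + 2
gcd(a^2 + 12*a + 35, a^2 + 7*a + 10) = a + 5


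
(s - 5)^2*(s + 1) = s^3 - 9*s^2 + 15*s + 25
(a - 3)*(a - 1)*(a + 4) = a^3 - 13*a + 12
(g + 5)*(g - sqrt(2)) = g^2 - sqrt(2)*g + 5*g - 5*sqrt(2)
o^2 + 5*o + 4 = (o + 1)*(o + 4)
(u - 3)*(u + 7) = u^2 + 4*u - 21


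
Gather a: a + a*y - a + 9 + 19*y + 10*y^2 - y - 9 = a*y + 10*y^2 + 18*y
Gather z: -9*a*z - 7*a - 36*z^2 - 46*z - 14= -7*a - 36*z^2 + z*(-9*a - 46) - 14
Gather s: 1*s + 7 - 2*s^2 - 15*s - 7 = -2*s^2 - 14*s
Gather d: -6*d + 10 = 10 - 6*d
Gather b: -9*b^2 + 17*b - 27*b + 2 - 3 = -9*b^2 - 10*b - 1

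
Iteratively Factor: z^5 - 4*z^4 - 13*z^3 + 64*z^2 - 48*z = (z - 1)*(z^4 - 3*z^3 - 16*z^2 + 48*z) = (z - 3)*(z - 1)*(z^3 - 16*z) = (z - 3)*(z - 1)*(z + 4)*(z^2 - 4*z) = (z - 4)*(z - 3)*(z - 1)*(z + 4)*(z)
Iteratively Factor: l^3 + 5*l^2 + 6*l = (l + 3)*(l^2 + 2*l) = l*(l + 3)*(l + 2)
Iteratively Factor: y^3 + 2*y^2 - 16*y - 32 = (y - 4)*(y^2 + 6*y + 8) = (y - 4)*(y + 2)*(y + 4)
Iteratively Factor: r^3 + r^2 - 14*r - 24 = (r + 3)*(r^2 - 2*r - 8) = (r - 4)*(r + 3)*(r + 2)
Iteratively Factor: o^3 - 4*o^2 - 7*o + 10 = (o + 2)*(o^2 - 6*o + 5) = (o - 1)*(o + 2)*(o - 5)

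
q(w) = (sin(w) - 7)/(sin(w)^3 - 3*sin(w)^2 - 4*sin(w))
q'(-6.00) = -20.57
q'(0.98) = -1.14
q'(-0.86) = 15.82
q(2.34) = 1.55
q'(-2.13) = -35.30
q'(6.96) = -3.00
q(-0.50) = -6.69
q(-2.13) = -12.54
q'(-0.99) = 31.28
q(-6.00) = 5.05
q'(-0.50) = -1.49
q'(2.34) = 1.97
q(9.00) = 3.16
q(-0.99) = -11.82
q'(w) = (sin(w) - 7)*(-3*sin(w)^2*cos(w) + 6*sin(w)*cos(w) + 4*cos(w))/(sin(w)^3 - 3*sin(w)^2 - 4*sin(w))^2 + cos(w)/(sin(w)^3 - 3*sin(w)^2 - 4*sin(w))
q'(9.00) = 8.65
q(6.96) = 1.85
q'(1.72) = 0.20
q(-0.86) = -8.88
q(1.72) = 1.02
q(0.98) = 1.28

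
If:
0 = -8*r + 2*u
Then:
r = u/4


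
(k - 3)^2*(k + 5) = k^3 - k^2 - 21*k + 45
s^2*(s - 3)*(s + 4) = s^4 + s^3 - 12*s^2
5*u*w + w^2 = w*(5*u + w)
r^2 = r^2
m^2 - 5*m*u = m*(m - 5*u)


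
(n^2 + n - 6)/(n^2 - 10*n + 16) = (n + 3)/(n - 8)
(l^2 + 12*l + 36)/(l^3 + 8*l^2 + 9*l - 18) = (l + 6)/(l^2 + 2*l - 3)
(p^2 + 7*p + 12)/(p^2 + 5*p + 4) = (p + 3)/(p + 1)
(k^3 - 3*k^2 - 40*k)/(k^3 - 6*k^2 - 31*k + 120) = k/(k - 3)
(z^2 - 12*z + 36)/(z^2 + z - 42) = (z - 6)/(z + 7)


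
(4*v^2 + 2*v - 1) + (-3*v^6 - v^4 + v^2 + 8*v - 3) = -3*v^6 - v^4 + 5*v^2 + 10*v - 4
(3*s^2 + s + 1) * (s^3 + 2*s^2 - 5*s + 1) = 3*s^5 + 7*s^4 - 12*s^3 - 4*s + 1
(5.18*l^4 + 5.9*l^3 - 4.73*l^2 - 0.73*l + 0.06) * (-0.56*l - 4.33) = -2.9008*l^5 - 25.7334*l^4 - 22.8982*l^3 + 20.8897*l^2 + 3.1273*l - 0.2598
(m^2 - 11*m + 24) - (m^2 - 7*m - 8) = 32 - 4*m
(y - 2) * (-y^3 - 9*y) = -y^4 + 2*y^3 - 9*y^2 + 18*y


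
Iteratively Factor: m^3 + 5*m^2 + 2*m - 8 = (m + 2)*(m^2 + 3*m - 4) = (m - 1)*(m + 2)*(m + 4)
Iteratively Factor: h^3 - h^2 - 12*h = (h + 3)*(h^2 - 4*h) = (h - 4)*(h + 3)*(h)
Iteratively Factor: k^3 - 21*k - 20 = (k + 4)*(k^2 - 4*k - 5) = (k + 1)*(k + 4)*(k - 5)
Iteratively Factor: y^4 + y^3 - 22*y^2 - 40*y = (y - 5)*(y^3 + 6*y^2 + 8*y) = y*(y - 5)*(y^2 + 6*y + 8) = y*(y - 5)*(y + 4)*(y + 2)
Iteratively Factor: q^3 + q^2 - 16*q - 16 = (q + 1)*(q^2 - 16) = (q - 4)*(q + 1)*(q + 4)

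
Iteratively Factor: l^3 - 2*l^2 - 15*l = (l - 5)*(l^2 + 3*l) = (l - 5)*(l + 3)*(l)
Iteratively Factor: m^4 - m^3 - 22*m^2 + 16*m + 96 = (m - 3)*(m^3 + 2*m^2 - 16*m - 32) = (m - 3)*(m + 4)*(m^2 - 2*m - 8) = (m - 4)*(m - 3)*(m + 4)*(m + 2)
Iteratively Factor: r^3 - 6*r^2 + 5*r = (r - 1)*(r^2 - 5*r) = r*(r - 1)*(r - 5)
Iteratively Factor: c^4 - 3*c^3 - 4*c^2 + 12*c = (c + 2)*(c^3 - 5*c^2 + 6*c) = (c - 3)*(c + 2)*(c^2 - 2*c) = (c - 3)*(c - 2)*(c + 2)*(c)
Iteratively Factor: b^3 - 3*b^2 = (b - 3)*(b^2) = b*(b - 3)*(b)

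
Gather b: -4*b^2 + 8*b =-4*b^2 + 8*b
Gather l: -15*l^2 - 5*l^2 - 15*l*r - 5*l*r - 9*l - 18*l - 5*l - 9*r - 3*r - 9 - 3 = -20*l^2 + l*(-20*r - 32) - 12*r - 12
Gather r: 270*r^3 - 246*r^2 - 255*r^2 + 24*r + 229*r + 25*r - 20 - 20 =270*r^3 - 501*r^2 + 278*r - 40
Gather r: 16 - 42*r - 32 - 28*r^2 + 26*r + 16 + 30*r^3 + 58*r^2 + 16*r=30*r^3 + 30*r^2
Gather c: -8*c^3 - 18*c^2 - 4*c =-8*c^3 - 18*c^2 - 4*c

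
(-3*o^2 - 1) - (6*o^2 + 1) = -9*o^2 - 2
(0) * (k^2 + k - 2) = 0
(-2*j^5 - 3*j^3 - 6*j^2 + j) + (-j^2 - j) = -2*j^5 - 3*j^3 - 7*j^2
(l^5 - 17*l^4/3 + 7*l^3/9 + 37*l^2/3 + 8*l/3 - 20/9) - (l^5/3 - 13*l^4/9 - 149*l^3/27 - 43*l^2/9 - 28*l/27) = 2*l^5/3 - 38*l^4/9 + 170*l^3/27 + 154*l^2/9 + 100*l/27 - 20/9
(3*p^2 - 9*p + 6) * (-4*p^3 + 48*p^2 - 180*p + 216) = -12*p^5 + 180*p^4 - 996*p^3 + 2556*p^2 - 3024*p + 1296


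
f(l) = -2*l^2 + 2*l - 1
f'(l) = 2 - 4*l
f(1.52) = -2.58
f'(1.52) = -4.08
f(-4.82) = -57.10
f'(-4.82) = 21.28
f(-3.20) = -27.88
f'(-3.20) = 14.80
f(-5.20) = -65.48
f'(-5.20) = 22.80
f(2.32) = -7.12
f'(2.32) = -7.28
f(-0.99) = -4.94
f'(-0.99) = 5.96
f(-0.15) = -1.34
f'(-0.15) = 2.60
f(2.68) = -10.00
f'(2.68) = -8.72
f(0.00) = -1.00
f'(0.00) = 2.00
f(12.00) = -265.00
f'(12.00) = -46.00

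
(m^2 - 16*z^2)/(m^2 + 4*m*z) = (m - 4*z)/m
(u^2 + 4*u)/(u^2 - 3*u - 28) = u/(u - 7)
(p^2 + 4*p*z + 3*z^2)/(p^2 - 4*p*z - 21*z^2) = (-p - z)/(-p + 7*z)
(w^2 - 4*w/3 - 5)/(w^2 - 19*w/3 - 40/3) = (w - 3)/(w - 8)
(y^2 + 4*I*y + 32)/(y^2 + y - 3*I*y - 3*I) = (y^2 + 4*I*y + 32)/(y^2 + y - 3*I*y - 3*I)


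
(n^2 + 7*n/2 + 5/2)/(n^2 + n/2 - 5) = (n + 1)/(n - 2)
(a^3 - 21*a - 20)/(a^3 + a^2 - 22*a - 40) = (a + 1)/(a + 2)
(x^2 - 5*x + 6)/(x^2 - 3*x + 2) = (x - 3)/(x - 1)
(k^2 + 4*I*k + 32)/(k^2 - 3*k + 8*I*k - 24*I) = (k - 4*I)/(k - 3)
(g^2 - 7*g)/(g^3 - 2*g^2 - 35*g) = 1/(g + 5)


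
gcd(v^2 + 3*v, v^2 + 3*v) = v^2 + 3*v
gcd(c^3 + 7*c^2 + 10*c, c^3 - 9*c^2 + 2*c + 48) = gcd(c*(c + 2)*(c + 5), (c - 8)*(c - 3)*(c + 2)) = c + 2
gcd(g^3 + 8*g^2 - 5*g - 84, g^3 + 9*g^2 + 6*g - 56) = g^2 + 11*g + 28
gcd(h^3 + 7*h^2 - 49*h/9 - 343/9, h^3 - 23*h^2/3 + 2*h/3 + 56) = h + 7/3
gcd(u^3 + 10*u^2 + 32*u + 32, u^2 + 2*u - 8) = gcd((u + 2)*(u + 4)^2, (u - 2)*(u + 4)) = u + 4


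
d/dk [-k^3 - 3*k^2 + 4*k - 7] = -3*k^2 - 6*k + 4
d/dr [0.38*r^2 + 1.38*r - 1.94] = 0.76*r + 1.38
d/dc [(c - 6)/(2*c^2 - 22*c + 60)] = -1/(2*c^2 - 20*c + 50)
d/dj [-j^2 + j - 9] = 1 - 2*j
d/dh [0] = 0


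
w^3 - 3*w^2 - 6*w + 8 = (w - 4)*(w - 1)*(w + 2)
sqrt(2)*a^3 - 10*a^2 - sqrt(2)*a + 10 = (a - 1)*(a - 5*sqrt(2))*(sqrt(2)*a + sqrt(2))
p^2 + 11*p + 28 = (p + 4)*(p + 7)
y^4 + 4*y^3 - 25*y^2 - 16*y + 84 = (y - 3)*(y - 2)*(y + 2)*(y + 7)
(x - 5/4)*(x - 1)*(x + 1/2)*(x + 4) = x^4 + 9*x^3/4 - 55*x^2/8 + 9*x/8 + 5/2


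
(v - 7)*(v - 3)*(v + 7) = v^3 - 3*v^2 - 49*v + 147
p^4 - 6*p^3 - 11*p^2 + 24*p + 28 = (p - 7)*(p - 2)*(p + 1)*(p + 2)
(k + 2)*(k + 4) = k^2 + 6*k + 8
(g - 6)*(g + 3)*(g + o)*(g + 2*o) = g^4 + 3*g^3*o - 3*g^3 + 2*g^2*o^2 - 9*g^2*o - 18*g^2 - 6*g*o^2 - 54*g*o - 36*o^2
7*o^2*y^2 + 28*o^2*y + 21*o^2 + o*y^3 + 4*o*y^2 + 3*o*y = (7*o + y)*(y + 3)*(o*y + o)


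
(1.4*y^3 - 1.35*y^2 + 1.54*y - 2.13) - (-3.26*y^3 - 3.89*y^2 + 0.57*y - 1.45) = 4.66*y^3 + 2.54*y^2 + 0.97*y - 0.68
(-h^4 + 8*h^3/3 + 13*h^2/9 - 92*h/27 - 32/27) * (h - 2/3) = -h^5 + 10*h^4/3 - h^3/3 - 118*h^2/27 + 88*h/81 + 64/81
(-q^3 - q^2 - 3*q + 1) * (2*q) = -2*q^4 - 2*q^3 - 6*q^2 + 2*q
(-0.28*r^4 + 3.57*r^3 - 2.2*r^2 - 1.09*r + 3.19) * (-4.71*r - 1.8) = 1.3188*r^5 - 16.3107*r^4 + 3.936*r^3 + 9.0939*r^2 - 13.0629*r - 5.742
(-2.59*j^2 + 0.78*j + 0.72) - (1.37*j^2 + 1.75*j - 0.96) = -3.96*j^2 - 0.97*j + 1.68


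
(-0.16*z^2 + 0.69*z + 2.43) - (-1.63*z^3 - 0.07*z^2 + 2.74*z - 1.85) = 1.63*z^3 - 0.09*z^2 - 2.05*z + 4.28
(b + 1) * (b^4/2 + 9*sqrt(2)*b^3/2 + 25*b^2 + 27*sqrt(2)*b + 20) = b^5/2 + b^4/2 + 9*sqrt(2)*b^4/2 + 9*sqrt(2)*b^3/2 + 25*b^3 + 25*b^2 + 27*sqrt(2)*b^2 + 20*b + 27*sqrt(2)*b + 20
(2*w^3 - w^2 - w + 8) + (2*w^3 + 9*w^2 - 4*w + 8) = 4*w^3 + 8*w^2 - 5*w + 16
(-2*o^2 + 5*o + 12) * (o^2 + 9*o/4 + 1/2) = -2*o^4 + o^3/2 + 89*o^2/4 + 59*o/2 + 6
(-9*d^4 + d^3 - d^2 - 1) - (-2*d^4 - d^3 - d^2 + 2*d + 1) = -7*d^4 + 2*d^3 - 2*d - 2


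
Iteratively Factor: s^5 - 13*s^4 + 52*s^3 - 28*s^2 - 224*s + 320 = (s - 5)*(s^4 - 8*s^3 + 12*s^2 + 32*s - 64) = (s - 5)*(s - 2)*(s^3 - 6*s^2 + 32) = (s - 5)*(s - 4)*(s - 2)*(s^2 - 2*s - 8) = (s - 5)*(s - 4)*(s - 2)*(s + 2)*(s - 4)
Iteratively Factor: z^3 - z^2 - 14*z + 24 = (z - 3)*(z^2 + 2*z - 8) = (z - 3)*(z - 2)*(z + 4)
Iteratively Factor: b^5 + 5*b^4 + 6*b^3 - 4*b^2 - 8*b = (b + 2)*(b^4 + 3*b^3 - 4*b) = (b - 1)*(b + 2)*(b^3 + 4*b^2 + 4*b) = (b - 1)*(b + 2)^2*(b^2 + 2*b) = b*(b - 1)*(b + 2)^2*(b + 2)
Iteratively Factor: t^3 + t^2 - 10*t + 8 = (t - 1)*(t^2 + 2*t - 8) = (t - 2)*(t - 1)*(t + 4)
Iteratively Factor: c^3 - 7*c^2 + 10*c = (c)*(c^2 - 7*c + 10) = c*(c - 2)*(c - 5)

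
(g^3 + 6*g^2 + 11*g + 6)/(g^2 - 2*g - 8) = (g^2 + 4*g + 3)/(g - 4)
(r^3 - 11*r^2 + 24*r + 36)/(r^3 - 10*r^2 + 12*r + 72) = (r + 1)/(r + 2)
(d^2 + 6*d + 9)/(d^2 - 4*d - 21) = (d + 3)/(d - 7)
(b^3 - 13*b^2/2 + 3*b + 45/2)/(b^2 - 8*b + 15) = b + 3/2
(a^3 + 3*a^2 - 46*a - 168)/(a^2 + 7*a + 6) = (a^2 - 3*a - 28)/(a + 1)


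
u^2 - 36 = (u - 6)*(u + 6)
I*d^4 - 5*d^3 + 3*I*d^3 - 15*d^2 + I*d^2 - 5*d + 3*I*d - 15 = (d + 3)*(d + I)*(d + 5*I)*(I*d + 1)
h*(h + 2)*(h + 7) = h^3 + 9*h^2 + 14*h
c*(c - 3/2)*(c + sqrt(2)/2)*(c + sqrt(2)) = c^4 - 3*c^3/2 + 3*sqrt(2)*c^3/2 - 9*sqrt(2)*c^2/4 + c^2 - 3*c/2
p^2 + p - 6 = (p - 2)*(p + 3)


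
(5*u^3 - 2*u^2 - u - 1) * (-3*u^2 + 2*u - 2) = -15*u^5 + 16*u^4 - 11*u^3 + 5*u^2 + 2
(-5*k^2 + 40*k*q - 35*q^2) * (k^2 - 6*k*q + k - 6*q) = -5*k^4 + 70*k^3*q - 5*k^3 - 275*k^2*q^2 + 70*k^2*q + 210*k*q^3 - 275*k*q^2 + 210*q^3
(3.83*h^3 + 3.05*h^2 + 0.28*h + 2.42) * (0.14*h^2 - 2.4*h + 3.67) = 0.5362*h^5 - 8.765*h^4 + 6.7753*h^3 + 10.8603*h^2 - 4.7804*h + 8.8814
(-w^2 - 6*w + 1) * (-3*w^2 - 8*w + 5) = 3*w^4 + 26*w^3 + 40*w^2 - 38*w + 5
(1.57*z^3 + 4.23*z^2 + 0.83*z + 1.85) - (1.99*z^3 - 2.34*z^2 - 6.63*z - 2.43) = -0.42*z^3 + 6.57*z^2 + 7.46*z + 4.28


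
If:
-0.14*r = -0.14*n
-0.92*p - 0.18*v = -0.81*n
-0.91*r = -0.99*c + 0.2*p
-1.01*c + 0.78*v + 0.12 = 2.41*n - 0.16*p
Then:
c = 0.21665351069405*v + 0.0389815586641508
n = 0.233514829403664*v + 0.0355328298952247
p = 0.00994240414887793*v + 0.0312843393642739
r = 0.233514829403664*v + 0.0355328298952247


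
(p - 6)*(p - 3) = p^2 - 9*p + 18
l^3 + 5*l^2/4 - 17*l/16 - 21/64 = (l - 3/4)*(l + 1/4)*(l + 7/4)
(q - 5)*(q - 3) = q^2 - 8*q + 15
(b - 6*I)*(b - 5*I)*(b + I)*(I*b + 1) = I*b^4 + 11*b^3 - 29*I*b^2 + 11*b - 30*I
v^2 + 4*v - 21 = (v - 3)*(v + 7)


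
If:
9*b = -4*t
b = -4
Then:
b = -4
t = 9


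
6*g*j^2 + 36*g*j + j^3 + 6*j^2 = j*(6*g + j)*(j + 6)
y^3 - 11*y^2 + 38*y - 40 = (y - 5)*(y - 4)*(y - 2)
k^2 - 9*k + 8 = (k - 8)*(k - 1)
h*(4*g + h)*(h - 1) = 4*g*h^2 - 4*g*h + h^3 - h^2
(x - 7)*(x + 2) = x^2 - 5*x - 14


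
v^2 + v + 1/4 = (v + 1/2)^2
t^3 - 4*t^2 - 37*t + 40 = (t - 8)*(t - 1)*(t + 5)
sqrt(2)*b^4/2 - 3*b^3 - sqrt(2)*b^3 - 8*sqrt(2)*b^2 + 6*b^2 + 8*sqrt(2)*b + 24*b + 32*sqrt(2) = (b - 4)*(b - 4*sqrt(2))*(b + sqrt(2))*(sqrt(2)*b/2 + sqrt(2))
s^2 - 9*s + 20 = (s - 5)*(s - 4)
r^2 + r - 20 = (r - 4)*(r + 5)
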